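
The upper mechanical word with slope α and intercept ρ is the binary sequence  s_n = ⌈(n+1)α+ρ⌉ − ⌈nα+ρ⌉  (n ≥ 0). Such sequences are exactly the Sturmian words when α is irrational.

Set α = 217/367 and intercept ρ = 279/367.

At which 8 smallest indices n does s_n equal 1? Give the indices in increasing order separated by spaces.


0 2 3 5 7 8 10 12

n=0: ⌈496/367⌉−⌈279/367⌉ = 2−1 = 1  ← one
n=1: ⌈713/367⌉−⌈496/367⌉ = 2−2 = 0
n=2: ⌈930/367⌉−⌈713/367⌉ = 3−2 = 1  ← one
n=3: ⌈1147/367⌉−⌈930/367⌉ = 4−3 = 1  ← one
n=4: ⌈1364/367⌉−⌈1147/367⌉ = 4−4 = 0
n=5: ⌈1581/367⌉−⌈1364/367⌉ = 5−4 = 1  ← one
n=6: ⌈1798/367⌉−⌈1581/367⌉ = 5−5 = 0
n=7: ⌈2015/367⌉−⌈1798/367⌉ = 6−5 = 1  ← one
n=8: ⌈2232/367⌉−⌈2015/367⌉ = 7−6 = 1  ← one
n=9: ⌈2449/367⌉−⌈2232/367⌉ = 7−7 = 0
n=10: ⌈2666/367⌉−⌈2449/367⌉ = 8−7 = 1  ← one
n=11: ⌈2883/367⌉−⌈2666/367⌉ = 8−8 = 0
n=12: ⌈3100/367⌉−⌈2883/367⌉ = 9−8 = 1  ← one
positions of the first 8 ones: 0 2 3 5 7 8 10 12


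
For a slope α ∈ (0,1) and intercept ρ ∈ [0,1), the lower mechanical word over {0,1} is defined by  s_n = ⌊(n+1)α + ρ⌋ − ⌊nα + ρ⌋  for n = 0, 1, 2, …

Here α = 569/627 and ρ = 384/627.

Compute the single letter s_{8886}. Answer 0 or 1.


(n+1)α + ρ = (8887·569 + 384) / 627 = 5057087/627
nα + ρ     = (8886·569 + 384) / 627 = 5056518/627
⌊5057087/627⌋ = 8065,  ⌊5056518/627⌋ = 8064
s_{8886} = 8065 − 8064 = 1

1


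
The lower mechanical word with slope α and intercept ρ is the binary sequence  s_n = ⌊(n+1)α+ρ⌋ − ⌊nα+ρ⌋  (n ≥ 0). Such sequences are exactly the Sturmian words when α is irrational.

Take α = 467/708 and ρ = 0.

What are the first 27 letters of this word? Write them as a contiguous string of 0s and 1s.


010110110110110110110110110

n=0: ⌊(1·467)/708⌋ − ⌊(0·467)/708⌋ = ⌊467/708⌋ − ⌊0/708⌋ = 0 − 0 = 0
n=1: ⌊(2·467)/708⌋ − ⌊(1·467)/708⌋ = ⌊934/708⌋ − ⌊467/708⌋ = 1 − 0 = 1
n=2: ⌊(3·467)/708⌋ − ⌊(2·467)/708⌋ = ⌊1401/708⌋ − ⌊934/708⌋ = 1 − 1 = 0
n=3: ⌊(4·467)/708⌋ − ⌊(3·467)/708⌋ = ⌊1868/708⌋ − ⌊1401/708⌋ = 2 − 1 = 1
n=4: ⌊(5·467)/708⌋ − ⌊(4·467)/708⌋ = ⌊2335/708⌋ − ⌊1868/708⌋ = 3 − 2 = 1
n=5: ⌊(6·467)/708⌋ − ⌊(5·467)/708⌋ = ⌊2802/708⌋ − ⌊2335/708⌋ = 3 − 3 = 0
n=6: ⌊(7·467)/708⌋ − ⌊(6·467)/708⌋ = ⌊3269/708⌋ − ⌊2802/708⌋ = 4 − 3 = 1
n=7: ⌊(8·467)/708⌋ − ⌊(7·467)/708⌋ = ⌊3736/708⌋ − ⌊3269/708⌋ = 5 − 4 = 1
n=8: ⌊(9·467)/708⌋ − ⌊(8·467)/708⌋ = ⌊4203/708⌋ − ⌊3736/708⌋ = 5 − 5 = 0
n=9: ⌊(10·467)/708⌋ − ⌊(9·467)/708⌋ = ⌊4670/708⌋ − ⌊4203/708⌋ = 6 − 5 = 1
n=10: ⌊(11·467)/708⌋ − ⌊(10·467)/708⌋ = ⌊5137/708⌋ − ⌊4670/708⌋ = 7 − 6 = 1
n=11: ⌊(12·467)/708⌋ − ⌊(11·467)/708⌋ = ⌊5604/708⌋ − ⌊5137/708⌋ = 7 − 7 = 0
n=12: ⌊(13·467)/708⌋ − ⌊(12·467)/708⌋ = ⌊6071/708⌋ − ⌊5604/708⌋ = 8 − 7 = 1
n=13: ⌊(14·467)/708⌋ − ⌊(13·467)/708⌋ = ⌊6538/708⌋ − ⌊6071/708⌋ = 9 − 8 = 1
n=14: ⌊(15·467)/708⌋ − ⌊(14·467)/708⌋ = ⌊7005/708⌋ − ⌊6538/708⌋ = 9 − 9 = 0
n=15: ⌊(16·467)/708⌋ − ⌊(15·467)/708⌋ = ⌊7472/708⌋ − ⌊7005/708⌋ = 10 − 9 = 1
n=16: ⌊(17·467)/708⌋ − ⌊(16·467)/708⌋ = ⌊7939/708⌋ − ⌊7472/708⌋ = 11 − 10 = 1
n=17: ⌊(18·467)/708⌋ − ⌊(17·467)/708⌋ = ⌊8406/708⌋ − ⌊7939/708⌋ = 11 − 11 = 0
n=18: ⌊(19·467)/708⌋ − ⌊(18·467)/708⌋ = ⌊8873/708⌋ − ⌊8406/708⌋ = 12 − 11 = 1
n=19: ⌊(20·467)/708⌋ − ⌊(19·467)/708⌋ = ⌊9340/708⌋ − ⌊8873/708⌋ = 13 − 12 = 1
n=20: ⌊(21·467)/708⌋ − ⌊(20·467)/708⌋ = ⌊9807/708⌋ − ⌊9340/708⌋ = 13 − 13 = 0
n=21: ⌊(22·467)/708⌋ − ⌊(21·467)/708⌋ = ⌊10274/708⌋ − ⌊9807/708⌋ = 14 − 13 = 1
n=22: ⌊(23·467)/708⌋ − ⌊(22·467)/708⌋ = ⌊10741/708⌋ − ⌊10274/708⌋ = 15 − 14 = 1
n=23: ⌊(24·467)/708⌋ − ⌊(23·467)/708⌋ = ⌊11208/708⌋ − ⌊10741/708⌋ = 15 − 15 = 0
n=24: ⌊(25·467)/708⌋ − ⌊(24·467)/708⌋ = ⌊11675/708⌋ − ⌊11208/708⌋ = 16 − 15 = 1
n=25: ⌊(26·467)/708⌋ − ⌊(25·467)/708⌋ = ⌊12142/708⌋ − ⌊11675/708⌋ = 17 − 16 = 1
n=26: ⌊(27·467)/708⌋ − ⌊(26·467)/708⌋ = ⌊12609/708⌋ − ⌊12142/708⌋ = 17 − 17 = 0


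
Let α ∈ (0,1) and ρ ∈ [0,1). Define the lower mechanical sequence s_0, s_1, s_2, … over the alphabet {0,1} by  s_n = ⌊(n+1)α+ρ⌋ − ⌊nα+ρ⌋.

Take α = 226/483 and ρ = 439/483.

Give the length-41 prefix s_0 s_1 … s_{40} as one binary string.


10101010101001010101010101010010101010101

n=0: ⌊(1·226+439)/483⌋ − ⌊(0·226+439)/483⌋ = ⌊665/483⌋ − ⌊439/483⌋ = 1 − 0 = 1
n=1: ⌊(2·226+439)/483⌋ − ⌊(1·226+439)/483⌋ = ⌊891/483⌋ − ⌊665/483⌋ = 1 − 1 = 0
n=2: ⌊(3·226+439)/483⌋ − ⌊(2·226+439)/483⌋ = ⌊1117/483⌋ − ⌊891/483⌋ = 2 − 1 = 1
n=3: ⌊(4·226+439)/483⌋ − ⌊(3·226+439)/483⌋ = ⌊1343/483⌋ − ⌊1117/483⌋ = 2 − 2 = 0
n=4: ⌊(5·226+439)/483⌋ − ⌊(4·226+439)/483⌋ = ⌊1569/483⌋ − ⌊1343/483⌋ = 3 − 2 = 1
n=5: ⌊(6·226+439)/483⌋ − ⌊(5·226+439)/483⌋ = ⌊1795/483⌋ − ⌊1569/483⌋ = 3 − 3 = 0
n=6: ⌊(7·226+439)/483⌋ − ⌊(6·226+439)/483⌋ = ⌊2021/483⌋ − ⌊1795/483⌋ = 4 − 3 = 1
n=7: ⌊(8·226+439)/483⌋ − ⌊(7·226+439)/483⌋ = ⌊2247/483⌋ − ⌊2021/483⌋ = 4 − 4 = 0
n=8: ⌊(9·226+439)/483⌋ − ⌊(8·226+439)/483⌋ = ⌊2473/483⌋ − ⌊2247/483⌋ = 5 − 4 = 1
n=9: ⌊(10·226+439)/483⌋ − ⌊(9·226+439)/483⌋ = ⌊2699/483⌋ − ⌊2473/483⌋ = 5 − 5 = 0
n=10: ⌊(11·226+439)/483⌋ − ⌊(10·226+439)/483⌋ = ⌊2925/483⌋ − ⌊2699/483⌋ = 6 − 5 = 1
n=11: ⌊(12·226+439)/483⌋ − ⌊(11·226+439)/483⌋ = ⌊3151/483⌋ − ⌊2925/483⌋ = 6 − 6 = 0
n=12: ⌊(13·226+439)/483⌋ − ⌊(12·226+439)/483⌋ = ⌊3377/483⌋ − ⌊3151/483⌋ = 6 − 6 = 0
n=13: ⌊(14·226+439)/483⌋ − ⌊(13·226+439)/483⌋ = ⌊3603/483⌋ − ⌊3377/483⌋ = 7 − 6 = 1
n=14: ⌊(15·226+439)/483⌋ − ⌊(14·226+439)/483⌋ = ⌊3829/483⌋ − ⌊3603/483⌋ = 7 − 7 = 0
n=15: ⌊(16·226+439)/483⌋ − ⌊(15·226+439)/483⌋ = ⌊4055/483⌋ − ⌊3829/483⌋ = 8 − 7 = 1
n=16: ⌊(17·226+439)/483⌋ − ⌊(16·226+439)/483⌋ = ⌊4281/483⌋ − ⌊4055/483⌋ = 8 − 8 = 0
n=17: ⌊(18·226+439)/483⌋ − ⌊(17·226+439)/483⌋ = ⌊4507/483⌋ − ⌊4281/483⌋ = 9 − 8 = 1
n=18: ⌊(19·226+439)/483⌋ − ⌊(18·226+439)/483⌋ = ⌊4733/483⌋ − ⌊4507/483⌋ = 9 − 9 = 0
n=19: ⌊(20·226+439)/483⌋ − ⌊(19·226+439)/483⌋ = ⌊4959/483⌋ − ⌊4733/483⌋ = 10 − 9 = 1
n=20: ⌊(21·226+439)/483⌋ − ⌊(20·226+439)/483⌋ = ⌊5185/483⌋ − ⌊4959/483⌋ = 10 − 10 = 0
n=21: ⌊(22·226+439)/483⌋ − ⌊(21·226+439)/483⌋ = ⌊5411/483⌋ − ⌊5185/483⌋ = 11 − 10 = 1
n=22: ⌊(23·226+439)/483⌋ − ⌊(22·226+439)/483⌋ = ⌊5637/483⌋ − ⌊5411/483⌋ = 11 − 11 = 0
n=23: ⌊(24·226+439)/483⌋ − ⌊(23·226+439)/483⌋ = ⌊5863/483⌋ − ⌊5637/483⌋ = 12 − 11 = 1
n=24: ⌊(25·226+439)/483⌋ − ⌊(24·226+439)/483⌋ = ⌊6089/483⌋ − ⌊5863/483⌋ = 12 − 12 = 0
n=25: ⌊(26·226+439)/483⌋ − ⌊(25·226+439)/483⌋ = ⌊6315/483⌋ − ⌊6089/483⌋ = 13 − 12 = 1
n=26: ⌊(27·226+439)/483⌋ − ⌊(26·226+439)/483⌋ = ⌊6541/483⌋ − ⌊6315/483⌋ = 13 − 13 = 0
n=27: ⌊(28·226+439)/483⌋ − ⌊(27·226+439)/483⌋ = ⌊6767/483⌋ − ⌊6541/483⌋ = 14 − 13 = 1
n=28: ⌊(29·226+439)/483⌋ − ⌊(28·226+439)/483⌋ = ⌊6993/483⌋ − ⌊6767/483⌋ = 14 − 14 = 0
n=29: ⌊(30·226+439)/483⌋ − ⌊(29·226+439)/483⌋ = ⌊7219/483⌋ − ⌊6993/483⌋ = 14 − 14 = 0
n=30: ⌊(31·226+439)/483⌋ − ⌊(30·226+439)/483⌋ = ⌊7445/483⌋ − ⌊7219/483⌋ = 15 − 14 = 1
n=31: ⌊(32·226+439)/483⌋ − ⌊(31·226+439)/483⌋ = ⌊7671/483⌋ − ⌊7445/483⌋ = 15 − 15 = 0
n=32: ⌊(33·226+439)/483⌋ − ⌊(32·226+439)/483⌋ = ⌊7897/483⌋ − ⌊7671/483⌋ = 16 − 15 = 1
n=33: ⌊(34·226+439)/483⌋ − ⌊(33·226+439)/483⌋ = ⌊8123/483⌋ − ⌊7897/483⌋ = 16 − 16 = 0
n=34: ⌊(35·226+439)/483⌋ − ⌊(34·226+439)/483⌋ = ⌊8349/483⌋ − ⌊8123/483⌋ = 17 − 16 = 1
n=35: ⌊(36·226+439)/483⌋ − ⌊(35·226+439)/483⌋ = ⌊8575/483⌋ − ⌊8349/483⌋ = 17 − 17 = 0
n=36: ⌊(37·226+439)/483⌋ − ⌊(36·226+439)/483⌋ = ⌊8801/483⌋ − ⌊8575/483⌋ = 18 − 17 = 1
n=37: ⌊(38·226+439)/483⌋ − ⌊(37·226+439)/483⌋ = ⌊9027/483⌋ − ⌊8801/483⌋ = 18 − 18 = 0
n=38: ⌊(39·226+439)/483⌋ − ⌊(38·226+439)/483⌋ = ⌊9253/483⌋ − ⌊9027/483⌋ = 19 − 18 = 1
n=39: ⌊(40·226+439)/483⌋ − ⌊(39·226+439)/483⌋ = ⌊9479/483⌋ − ⌊9253/483⌋ = 19 − 19 = 0
n=40: ⌊(41·226+439)/483⌋ − ⌊(40·226+439)/483⌋ = ⌊9705/483⌋ − ⌊9479/483⌋ = 20 − 19 = 1


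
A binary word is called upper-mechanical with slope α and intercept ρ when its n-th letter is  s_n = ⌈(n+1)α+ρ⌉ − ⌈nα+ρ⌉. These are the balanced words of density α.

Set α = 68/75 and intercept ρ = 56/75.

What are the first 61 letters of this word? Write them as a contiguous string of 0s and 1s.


1111111011111111110111111111101111111111011111111101111111111

n=0: ⌈(1·68+56)/75⌉ − ⌈(0·68+56)/75⌉ = ⌈124/75⌉ − ⌈56/75⌉ = 2 − 1 = 1
n=1: ⌈(2·68+56)/75⌉ − ⌈(1·68+56)/75⌉ = ⌈192/75⌉ − ⌈124/75⌉ = 3 − 2 = 1
n=2: ⌈(3·68+56)/75⌉ − ⌈(2·68+56)/75⌉ = ⌈260/75⌉ − ⌈192/75⌉ = 4 − 3 = 1
n=3: ⌈(4·68+56)/75⌉ − ⌈(3·68+56)/75⌉ = ⌈328/75⌉ − ⌈260/75⌉ = 5 − 4 = 1
n=4: ⌈(5·68+56)/75⌉ − ⌈(4·68+56)/75⌉ = ⌈396/75⌉ − ⌈328/75⌉ = 6 − 5 = 1
n=5: ⌈(6·68+56)/75⌉ − ⌈(5·68+56)/75⌉ = ⌈464/75⌉ − ⌈396/75⌉ = 7 − 6 = 1
n=6: ⌈(7·68+56)/75⌉ − ⌈(6·68+56)/75⌉ = ⌈532/75⌉ − ⌈464/75⌉ = 8 − 7 = 1
n=7: ⌈(8·68+56)/75⌉ − ⌈(7·68+56)/75⌉ = ⌈600/75⌉ − ⌈532/75⌉ = 8 − 8 = 0
n=8: ⌈(9·68+56)/75⌉ − ⌈(8·68+56)/75⌉ = ⌈668/75⌉ − ⌈600/75⌉ = 9 − 8 = 1
n=9: ⌈(10·68+56)/75⌉ − ⌈(9·68+56)/75⌉ = ⌈736/75⌉ − ⌈668/75⌉ = 10 − 9 = 1
n=10: ⌈(11·68+56)/75⌉ − ⌈(10·68+56)/75⌉ = ⌈804/75⌉ − ⌈736/75⌉ = 11 − 10 = 1
n=11: ⌈(12·68+56)/75⌉ − ⌈(11·68+56)/75⌉ = ⌈872/75⌉ − ⌈804/75⌉ = 12 − 11 = 1
n=12: ⌈(13·68+56)/75⌉ − ⌈(12·68+56)/75⌉ = ⌈940/75⌉ − ⌈872/75⌉ = 13 − 12 = 1
n=13: ⌈(14·68+56)/75⌉ − ⌈(13·68+56)/75⌉ = ⌈1008/75⌉ − ⌈940/75⌉ = 14 − 13 = 1
n=14: ⌈(15·68+56)/75⌉ − ⌈(14·68+56)/75⌉ = ⌈1076/75⌉ − ⌈1008/75⌉ = 15 − 14 = 1
n=15: ⌈(16·68+56)/75⌉ − ⌈(15·68+56)/75⌉ = ⌈1144/75⌉ − ⌈1076/75⌉ = 16 − 15 = 1
n=16: ⌈(17·68+56)/75⌉ − ⌈(16·68+56)/75⌉ = ⌈1212/75⌉ − ⌈1144/75⌉ = 17 − 16 = 1
n=17: ⌈(18·68+56)/75⌉ − ⌈(17·68+56)/75⌉ = ⌈1280/75⌉ − ⌈1212/75⌉ = 18 − 17 = 1
n=18: ⌈(19·68+56)/75⌉ − ⌈(18·68+56)/75⌉ = ⌈1348/75⌉ − ⌈1280/75⌉ = 18 − 18 = 0
n=19: ⌈(20·68+56)/75⌉ − ⌈(19·68+56)/75⌉ = ⌈1416/75⌉ − ⌈1348/75⌉ = 19 − 18 = 1
n=20: ⌈(21·68+56)/75⌉ − ⌈(20·68+56)/75⌉ = ⌈1484/75⌉ − ⌈1416/75⌉ = 20 − 19 = 1
n=21: ⌈(22·68+56)/75⌉ − ⌈(21·68+56)/75⌉ = ⌈1552/75⌉ − ⌈1484/75⌉ = 21 − 20 = 1
n=22: ⌈(23·68+56)/75⌉ − ⌈(22·68+56)/75⌉ = ⌈1620/75⌉ − ⌈1552/75⌉ = 22 − 21 = 1
n=23: ⌈(24·68+56)/75⌉ − ⌈(23·68+56)/75⌉ = ⌈1688/75⌉ − ⌈1620/75⌉ = 23 − 22 = 1
n=24: ⌈(25·68+56)/75⌉ − ⌈(24·68+56)/75⌉ = ⌈1756/75⌉ − ⌈1688/75⌉ = 24 − 23 = 1
n=25: ⌈(26·68+56)/75⌉ − ⌈(25·68+56)/75⌉ = ⌈1824/75⌉ − ⌈1756/75⌉ = 25 − 24 = 1
n=26: ⌈(27·68+56)/75⌉ − ⌈(26·68+56)/75⌉ = ⌈1892/75⌉ − ⌈1824/75⌉ = 26 − 25 = 1
n=27: ⌈(28·68+56)/75⌉ − ⌈(27·68+56)/75⌉ = ⌈1960/75⌉ − ⌈1892/75⌉ = 27 − 26 = 1
n=28: ⌈(29·68+56)/75⌉ − ⌈(28·68+56)/75⌉ = ⌈2028/75⌉ − ⌈1960/75⌉ = 28 − 27 = 1
n=29: ⌈(30·68+56)/75⌉ − ⌈(29·68+56)/75⌉ = ⌈2096/75⌉ − ⌈2028/75⌉ = 28 − 28 = 0
n=30: ⌈(31·68+56)/75⌉ − ⌈(30·68+56)/75⌉ = ⌈2164/75⌉ − ⌈2096/75⌉ = 29 − 28 = 1
n=31: ⌈(32·68+56)/75⌉ − ⌈(31·68+56)/75⌉ = ⌈2232/75⌉ − ⌈2164/75⌉ = 30 − 29 = 1
n=32: ⌈(33·68+56)/75⌉ − ⌈(32·68+56)/75⌉ = ⌈2300/75⌉ − ⌈2232/75⌉ = 31 − 30 = 1
n=33: ⌈(34·68+56)/75⌉ − ⌈(33·68+56)/75⌉ = ⌈2368/75⌉ − ⌈2300/75⌉ = 32 − 31 = 1
n=34: ⌈(35·68+56)/75⌉ − ⌈(34·68+56)/75⌉ = ⌈2436/75⌉ − ⌈2368/75⌉ = 33 − 32 = 1
n=35: ⌈(36·68+56)/75⌉ − ⌈(35·68+56)/75⌉ = ⌈2504/75⌉ − ⌈2436/75⌉ = 34 − 33 = 1
n=36: ⌈(37·68+56)/75⌉ − ⌈(36·68+56)/75⌉ = ⌈2572/75⌉ − ⌈2504/75⌉ = 35 − 34 = 1
n=37: ⌈(38·68+56)/75⌉ − ⌈(37·68+56)/75⌉ = ⌈2640/75⌉ − ⌈2572/75⌉ = 36 − 35 = 1
n=38: ⌈(39·68+56)/75⌉ − ⌈(38·68+56)/75⌉ = ⌈2708/75⌉ − ⌈2640/75⌉ = 37 − 36 = 1
n=39: ⌈(40·68+56)/75⌉ − ⌈(39·68+56)/75⌉ = ⌈2776/75⌉ − ⌈2708/75⌉ = 38 − 37 = 1
n=40: ⌈(41·68+56)/75⌉ − ⌈(40·68+56)/75⌉ = ⌈2844/75⌉ − ⌈2776/75⌉ = 38 − 38 = 0
n=41: ⌈(42·68+56)/75⌉ − ⌈(41·68+56)/75⌉ = ⌈2912/75⌉ − ⌈2844/75⌉ = 39 − 38 = 1
n=42: ⌈(43·68+56)/75⌉ − ⌈(42·68+56)/75⌉ = ⌈2980/75⌉ − ⌈2912/75⌉ = 40 − 39 = 1
n=43: ⌈(44·68+56)/75⌉ − ⌈(43·68+56)/75⌉ = ⌈3048/75⌉ − ⌈2980/75⌉ = 41 − 40 = 1
n=44: ⌈(45·68+56)/75⌉ − ⌈(44·68+56)/75⌉ = ⌈3116/75⌉ − ⌈3048/75⌉ = 42 − 41 = 1
n=45: ⌈(46·68+56)/75⌉ − ⌈(45·68+56)/75⌉ = ⌈3184/75⌉ − ⌈3116/75⌉ = 43 − 42 = 1
n=46: ⌈(47·68+56)/75⌉ − ⌈(46·68+56)/75⌉ = ⌈3252/75⌉ − ⌈3184/75⌉ = 44 − 43 = 1
n=47: ⌈(48·68+56)/75⌉ − ⌈(47·68+56)/75⌉ = ⌈3320/75⌉ − ⌈3252/75⌉ = 45 − 44 = 1
n=48: ⌈(49·68+56)/75⌉ − ⌈(48·68+56)/75⌉ = ⌈3388/75⌉ − ⌈3320/75⌉ = 46 − 45 = 1
n=49: ⌈(50·68+56)/75⌉ − ⌈(49·68+56)/75⌉ = ⌈3456/75⌉ − ⌈3388/75⌉ = 47 − 46 = 1
n=50: ⌈(51·68+56)/75⌉ − ⌈(50·68+56)/75⌉ = ⌈3524/75⌉ − ⌈3456/75⌉ = 47 − 47 = 0
n=51: ⌈(52·68+56)/75⌉ − ⌈(51·68+56)/75⌉ = ⌈3592/75⌉ − ⌈3524/75⌉ = 48 − 47 = 1
n=52: ⌈(53·68+56)/75⌉ − ⌈(52·68+56)/75⌉ = ⌈3660/75⌉ − ⌈3592/75⌉ = 49 − 48 = 1
n=53: ⌈(54·68+56)/75⌉ − ⌈(53·68+56)/75⌉ = ⌈3728/75⌉ − ⌈3660/75⌉ = 50 − 49 = 1
n=54: ⌈(55·68+56)/75⌉ − ⌈(54·68+56)/75⌉ = ⌈3796/75⌉ − ⌈3728/75⌉ = 51 − 50 = 1
n=55: ⌈(56·68+56)/75⌉ − ⌈(55·68+56)/75⌉ = ⌈3864/75⌉ − ⌈3796/75⌉ = 52 − 51 = 1
n=56: ⌈(57·68+56)/75⌉ − ⌈(56·68+56)/75⌉ = ⌈3932/75⌉ − ⌈3864/75⌉ = 53 − 52 = 1
n=57: ⌈(58·68+56)/75⌉ − ⌈(57·68+56)/75⌉ = ⌈4000/75⌉ − ⌈3932/75⌉ = 54 − 53 = 1
n=58: ⌈(59·68+56)/75⌉ − ⌈(58·68+56)/75⌉ = ⌈4068/75⌉ − ⌈4000/75⌉ = 55 − 54 = 1
n=59: ⌈(60·68+56)/75⌉ − ⌈(59·68+56)/75⌉ = ⌈4136/75⌉ − ⌈4068/75⌉ = 56 − 55 = 1
n=60: ⌈(61·68+56)/75⌉ − ⌈(60·68+56)/75⌉ = ⌈4204/75⌉ − ⌈4136/75⌉ = 57 − 56 = 1


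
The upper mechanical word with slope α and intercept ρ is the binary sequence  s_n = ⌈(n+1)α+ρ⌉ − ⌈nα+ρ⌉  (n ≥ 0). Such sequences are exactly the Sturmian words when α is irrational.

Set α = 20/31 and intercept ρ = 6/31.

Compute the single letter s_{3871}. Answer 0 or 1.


1

(n+1)α + ρ = (3872·20 + 6) / 31 = 77446/31
nα + ρ     = (3871·20 + 6) / 31 = 77426/31
⌈77446/31⌉ = 2499,  ⌈77426/31⌉ = 2498
s_{3871} = 2499 − 2498 = 1


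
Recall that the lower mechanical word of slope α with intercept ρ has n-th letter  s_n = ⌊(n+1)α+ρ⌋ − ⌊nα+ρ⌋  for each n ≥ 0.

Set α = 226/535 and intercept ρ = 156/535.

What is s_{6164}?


0

(n+1)α + ρ = (6165·226 + 156) / 535 = 1393446/535
nα + ρ     = (6164·226 + 156) / 535 = 1393220/535
⌊1393446/535⌋ = 2604,  ⌊1393220/535⌋ = 2604
s_{6164} = 2604 − 2604 = 0


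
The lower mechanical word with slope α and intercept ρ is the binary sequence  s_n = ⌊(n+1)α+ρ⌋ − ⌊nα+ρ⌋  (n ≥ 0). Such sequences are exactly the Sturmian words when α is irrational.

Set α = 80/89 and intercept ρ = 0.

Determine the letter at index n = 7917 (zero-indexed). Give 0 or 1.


1

(n+1)α + ρ = (7918·80) / 89 = 633440/89
nα + ρ     = (7917·80) / 89 = 633360/89
⌊633440/89⌋ = 7117,  ⌊633360/89⌋ = 7116
s_{7917} = 7117 − 7116 = 1


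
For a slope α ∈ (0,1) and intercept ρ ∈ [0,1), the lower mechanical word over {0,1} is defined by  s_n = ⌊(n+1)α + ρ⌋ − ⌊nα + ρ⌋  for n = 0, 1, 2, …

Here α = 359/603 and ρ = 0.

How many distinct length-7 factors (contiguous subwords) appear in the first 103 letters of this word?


t_n = ⌊(n·359)/603⌋ for n = 0 … 103:
  n=0…9: ⌊0/603⌋=0 ⌊359/603⌋=0 ⌊718/603⌋=1 ⌊1077/603⌋=1 ⌊1436/603⌋=2 ⌊1795/603⌋=2 ⌊2154/603⌋=3 ⌊2513/603⌋=4 ⌊2872/603⌋=4 ⌊3231/603⌋=5
  n=10…19: ⌊3590/603⌋=5 ⌊3949/603⌋=6 ⌊4308/603⌋=7 ⌊4667/603⌋=7 ⌊5026/603⌋=8 ⌊5385/603⌋=8 ⌊5744/603⌋=9 ⌊6103/603⌋=10 ⌊6462/603⌋=10 ⌊6821/603⌋=11
  n=20…29: ⌊7180/603⌋=11 ⌊7539/603⌋=12 ⌊7898/603⌋=13 ⌊8257/603⌋=13 ⌊8616/603⌋=14 ⌊8975/603⌋=14 ⌊9334/603⌋=15 ⌊9693/603⌋=16 ⌊10052/603⌋=16 ⌊10411/603⌋=17
  n=30…39: ⌊10770/603⌋=17 ⌊11129/603⌋=18 ⌊11488/603⌋=19 ⌊11847/603⌋=19 ⌊12206/603⌋=20 ⌊12565/603⌋=20 ⌊12924/603⌋=21 ⌊13283/603⌋=22 ⌊13642/603⌋=22 ⌊14001/603⌋=23
  n=40…49: ⌊14360/603⌋=23 ⌊14719/603⌋=24 ⌊15078/603⌋=25 ⌊15437/603⌋=25 ⌊15796/603⌋=26 ⌊16155/603⌋=26 ⌊16514/603⌋=27 ⌊16873/603⌋=27 ⌊17232/603⌋=28 ⌊17591/603⌋=29
  n=50…59: ⌊17950/603⌋=29 ⌊18309/603⌋=30 ⌊18668/603⌋=30 ⌊19027/603⌋=31 ⌊19386/603⌋=32 ⌊19745/603⌋=32 ⌊20104/603⌋=33 ⌊20463/603⌋=33 ⌊20822/603⌋=34 ⌊21181/603⌋=35
  n=60…69: ⌊21540/603⌋=35 ⌊21899/603⌋=36 ⌊22258/603⌋=36 ⌊22617/603⌋=37 ⌊22976/603⌋=38 ⌊23335/603⌋=38 ⌊23694/603⌋=39 ⌊24053/603⌋=39 ⌊24412/603⌋=40 ⌊24771/603⌋=41
  n=70…79: ⌊25130/603⌋=41 ⌊25489/603⌋=42 ⌊25848/603⌋=42 ⌊26207/603⌋=43 ⌊26566/603⌋=44 ⌊26925/603⌋=44 ⌊27284/603⌋=45 ⌊27643/603⌋=45 ⌊28002/603⌋=46 ⌊28361/603⌋=47
  n=80…89: ⌊28720/603⌋=47 ⌊29079/603⌋=48 ⌊29438/603⌋=48 ⌊29797/603⌋=49 ⌊30156/603⌋=50 ⌊30515/603⌋=50 ⌊30874/603⌋=51 ⌊31233/603⌋=51 ⌊31592/603⌋=52 ⌊31951/603⌋=52
  n=90…99: ⌊32310/603⌋=53 ⌊32669/603⌋=54 ⌊33028/603⌋=54 ⌊33387/603⌋=55 ⌊33746/603⌋=55 ⌊34105/603⌋=56 ⌊34464/603⌋=57 ⌊34823/603⌋=57 ⌊35182/603⌋=58 ⌊35541/603⌋=58
  n=100…103: ⌊35900/603⌋=59 ⌊36259/603⌋=60 ⌊36618/603⌋=60 ⌊36977/603⌋=61
s_n = t_(n+1) − t_n for n = 0 … 102 gives
prefix = 0101011010110101101011010110101101011010110101011010110101101011010110101101011010110101011010110101101
slide a length-7 window over [0..6] … [96..102] (97 windows); first occurrence of each distinct factor:
  [  0..  6] 0101011
  [  1..  7] 1010110
  [  2..  8] 0101101
  [  3..  9] 1011010
  [  4.. 10] 0110101
  [  5.. 11] 1101011
  [ 40.. 46] 1101010
  [ 41.. 47] 1010101
  (the other 89 windows repeat one of these)
distinct factors: {0101011, 0101101, 0110101, 1010101, 1010110, 1011010, 1101010, 1101011}
count = 8  (Sturmian bound for length 7 is 8)

8


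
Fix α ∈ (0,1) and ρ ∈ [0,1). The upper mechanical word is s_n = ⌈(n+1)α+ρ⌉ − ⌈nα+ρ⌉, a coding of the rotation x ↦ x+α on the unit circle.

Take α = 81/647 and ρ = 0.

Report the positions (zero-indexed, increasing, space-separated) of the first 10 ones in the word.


n=0: ⌈81/647⌉−⌈0/647⌉ = 1−0 = 1  ← one
n=1: ⌈162/647⌉−⌈81/647⌉ = 1−1 = 0
n=2: ⌈243/647⌉−⌈162/647⌉ = 1−1 = 0
  …
n=7: ⌈648/647⌉−⌈567/647⌉ = 2−1 = 1  ← one
n=8: ⌈729/647⌉−⌈648/647⌉ = 2−2 = 0
n=9: ⌈810/647⌉−⌈729/647⌉ = 2−2 = 0
  …
n=15: ⌈1296/647⌉−⌈1215/647⌉ = 3−2 = 1  ← one
n=16: ⌈1377/647⌉−⌈1296/647⌉ = 3−3 = 0
n=17: ⌈1458/647⌉−⌈1377/647⌉ = 3−3 = 0
  …
n=23: ⌈1944/647⌉−⌈1863/647⌉ = 4−3 = 1  ← one
n=24: ⌈2025/647⌉−⌈1944/647⌉ = 4−4 = 0
n=25: ⌈2106/647⌉−⌈2025/647⌉ = 4−4 = 0
  …
n=31: ⌈2592/647⌉−⌈2511/647⌉ = 5−4 = 1  ← one
n=32: ⌈2673/647⌉−⌈2592/647⌉ = 5−5 = 0
n=33: ⌈2754/647⌉−⌈2673/647⌉ = 5−5 = 0
  …
n=39: ⌈3240/647⌉−⌈3159/647⌉ = 6−5 = 1  ← one
n=40: ⌈3321/647⌉−⌈3240/647⌉ = 6−6 = 0
n=41: ⌈3402/647⌉−⌈3321/647⌉ = 6−6 = 0
  …
n=47: ⌈3888/647⌉−⌈3807/647⌉ = 7−6 = 1  ← one
n=48: ⌈3969/647⌉−⌈3888/647⌉ = 7−7 = 0
n=49: ⌈4050/647⌉−⌈3969/647⌉ = 7−7 = 0
  …
n=55: ⌈4536/647⌉−⌈4455/647⌉ = 8−7 = 1  ← one
n=56: ⌈4617/647⌉−⌈4536/647⌉ = 8−8 = 0
n=57: ⌈4698/647⌉−⌈4617/647⌉ = 8−8 = 0
  …
n=63: ⌈5184/647⌉−⌈5103/647⌉ = 9−8 = 1  ← one
n=64: ⌈5265/647⌉−⌈5184/647⌉ = 9−9 = 0
n=65: ⌈5346/647⌉−⌈5265/647⌉ = 9−9 = 0
  …
n=71: ⌈5832/647⌉−⌈5751/647⌉ = 10−9 = 1  ← one
positions of the first 10 ones: 0 7 15 23 31 39 47 55 63 71

0 7 15 23 31 39 47 55 63 71


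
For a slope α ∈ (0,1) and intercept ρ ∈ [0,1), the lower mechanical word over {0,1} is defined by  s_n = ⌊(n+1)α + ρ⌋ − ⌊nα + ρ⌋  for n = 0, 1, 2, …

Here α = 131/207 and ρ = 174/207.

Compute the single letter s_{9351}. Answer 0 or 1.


1

(n+1)α + ρ = (9352·131 + 174) / 207 = 1225286/207
nα + ρ     = (9351·131 + 174) / 207 = 1225155/207
⌊1225286/207⌋ = 5919,  ⌊1225155/207⌋ = 5918
s_{9351} = 5919 − 5918 = 1


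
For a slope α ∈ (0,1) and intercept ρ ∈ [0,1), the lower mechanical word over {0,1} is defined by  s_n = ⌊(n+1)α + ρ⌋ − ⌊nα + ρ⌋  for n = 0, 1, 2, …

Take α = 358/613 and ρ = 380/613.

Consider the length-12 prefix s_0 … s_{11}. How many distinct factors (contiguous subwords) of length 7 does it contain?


t_n = ⌊(n·358+380)/613⌋ for n = 0 … 12:
  n=0…9: ⌊380/613⌋=0 ⌊738/613⌋=1 ⌊1096/613⌋=1 ⌊1454/613⌋=2 ⌊1812/613⌋=2 ⌊2170/613⌋=3 ⌊2528/613⌋=4 ⌊2886/613⌋=4 ⌊3244/613⌋=5 ⌊3602/613⌋=5
  n=10…12: ⌊3960/613⌋=6 ⌊4318/613⌋=7 ⌊4676/613⌋=7
s_n = t_(n+1) − t_n for n = 0 … 11 gives
prefix = 101011010110
slide a length-7 window over [0..6] … [5..11] (6 windows); first occurrence of each distinct factor:
  [  0..  6] 1010110
  [  1..  7] 0101101
  [  2..  8] 1011010
  [  3..  9] 0110101
  [  4.. 10] 1101011
  (the other 1 window repeats one of these)
distinct factors: {0101101, 0110101, 1010110, 1011010, 1101011}
count = 5  (Sturmian bound for length 7 is 8)

5


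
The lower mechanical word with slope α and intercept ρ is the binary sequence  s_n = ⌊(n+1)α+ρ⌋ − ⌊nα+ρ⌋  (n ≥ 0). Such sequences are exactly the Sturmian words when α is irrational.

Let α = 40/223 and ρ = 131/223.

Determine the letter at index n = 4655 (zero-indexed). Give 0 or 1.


(n+1)α + ρ = (4656·40 + 131) / 223 = 186371/223
nα + ρ     = (4655·40 + 131) / 223 = 186331/223
⌊186371/223⌋ = 835,  ⌊186331/223⌋ = 835
s_{4655} = 835 − 835 = 0

0


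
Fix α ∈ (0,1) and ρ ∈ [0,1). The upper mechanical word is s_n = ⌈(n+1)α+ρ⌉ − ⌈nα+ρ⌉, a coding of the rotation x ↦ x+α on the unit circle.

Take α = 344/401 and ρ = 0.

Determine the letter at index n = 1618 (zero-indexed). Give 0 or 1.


(n+1)α + ρ = (1619·344) / 401 = 556936/401
nα + ρ     = (1618·344) / 401 = 556592/401
⌈556936/401⌉ = 1389,  ⌈556592/401⌉ = 1389
s_{1618} = 1389 − 1389 = 0

0


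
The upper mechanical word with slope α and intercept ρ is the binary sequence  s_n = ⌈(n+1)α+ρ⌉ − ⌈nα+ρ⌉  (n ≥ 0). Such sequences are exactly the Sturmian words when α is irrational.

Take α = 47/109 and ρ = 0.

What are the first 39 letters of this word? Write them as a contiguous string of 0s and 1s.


101010100101010010101001010100101010010

n=0: ⌈(1·47)/109⌉ − ⌈(0·47)/109⌉ = ⌈47/109⌉ − ⌈0/109⌉ = 1 − 0 = 1
n=1: ⌈(2·47)/109⌉ − ⌈(1·47)/109⌉ = ⌈94/109⌉ − ⌈47/109⌉ = 1 − 1 = 0
n=2: ⌈(3·47)/109⌉ − ⌈(2·47)/109⌉ = ⌈141/109⌉ − ⌈94/109⌉ = 2 − 1 = 1
n=3: ⌈(4·47)/109⌉ − ⌈(3·47)/109⌉ = ⌈188/109⌉ − ⌈141/109⌉ = 2 − 2 = 0
n=4: ⌈(5·47)/109⌉ − ⌈(4·47)/109⌉ = ⌈235/109⌉ − ⌈188/109⌉ = 3 − 2 = 1
n=5: ⌈(6·47)/109⌉ − ⌈(5·47)/109⌉ = ⌈282/109⌉ − ⌈235/109⌉ = 3 − 3 = 0
n=6: ⌈(7·47)/109⌉ − ⌈(6·47)/109⌉ = ⌈329/109⌉ − ⌈282/109⌉ = 4 − 3 = 1
n=7: ⌈(8·47)/109⌉ − ⌈(7·47)/109⌉ = ⌈376/109⌉ − ⌈329/109⌉ = 4 − 4 = 0
n=8: ⌈(9·47)/109⌉ − ⌈(8·47)/109⌉ = ⌈423/109⌉ − ⌈376/109⌉ = 4 − 4 = 0
n=9: ⌈(10·47)/109⌉ − ⌈(9·47)/109⌉ = ⌈470/109⌉ − ⌈423/109⌉ = 5 − 4 = 1
n=10: ⌈(11·47)/109⌉ − ⌈(10·47)/109⌉ = ⌈517/109⌉ − ⌈470/109⌉ = 5 − 5 = 0
n=11: ⌈(12·47)/109⌉ − ⌈(11·47)/109⌉ = ⌈564/109⌉ − ⌈517/109⌉ = 6 − 5 = 1
n=12: ⌈(13·47)/109⌉ − ⌈(12·47)/109⌉ = ⌈611/109⌉ − ⌈564/109⌉ = 6 − 6 = 0
n=13: ⌈(14·47)/109⌉ − ⌈(13·47)/109⌉ = ⌈658/109⌉ − ⌈611/109⌉ = 7 − 6 = 1
n=14: ⌈(15·47)/109⌉ − ⌈(14·47)/109⌉ = ⌈705/109⌉ − ⌈658/109⌉ = 7 − 7 = 0
n=15: ⌈(16·47)/109⌉ − ⌈(15·47)/109⌉ = ⌈752/109⌉ − ⌈705/109⌉ = 7 − 7 = 0
n=16: ⌈(17·47)/109⌉ − ⌈(16·47)/109⌉ = ⌈799/109⌉ − ⌈752/109⌉ = 8 − 7 = 1
n=17: ⌈(18·47)/109⌉ − ⌈(17·47)/109⌉ = ⌈846/109⌉ − ⌈799/109⌉ = 8 − 8 = 0
n=18: ⌈(19·47)/109⌉ − ⌈(18·47)/109⌉ = ⌈893/109⌉ − ⌈846/109⌉ = 9 − 8 = 1
n=19: ⌈(20·47)/109⌉ − ⌈(19·47)/109⌉ = ⌈940/109⌉ − ⌈893/109⌉ = 9 − 9 = 0
n=20: ⌈(21·47)/109⌉ − ⌈(20·47)/109⌉ = ⌈987/109⌉ − ⌈940/109⌉ = 10 − 9 = 1
n=21: ⌈(22·47)/109⌉ − ⌈(21·47)/109⌉ = ⌈1034/109⌉ − ⌈987/109⌉ = 10 − 10 = 0
n=22: ⌈(23·47)/109⌉ − ⌈(22·47)/109⌉ = ⌈1081/109⌉ − ⌈1034/109⌉ = 10 − 10 = 0
n=23: ⌈(24·47)/109⌉ − ⌈(23·47)/109⌉ = ⌈1128/109⌉ − ⌈1081/109⌉ = 11 − 10 = 1
n=24: ⌈(25·47)/109⌉ − ⌈(24·47)/109⌉ = ⌈1175/109⌉ − ⌈1128/109⌉ = 11 − 11 = 0
n=25: ⌈(26·47)/109⌉ − ⌈(25·47)/109⌉ = ⌈1222/109⌉ − ⌈1175/109⌉ = 12 − 11 = 1
n=26: ⌈(27·47)/109⌉ − ⌈(26·47)/109⌉ = ⌈1269/109⌉ − ⌈1222/109⌉ = 12 − 12 = 0
n=27: ⌈(28·47)/109⌉ − ⌈(27·47)/109⌉ = ⌈1316/109⌉ − ⌈1269/109⌉ = 13 − 12 = 1
n=28: ⌈(29·47)/109⌉ − ⌈(28·47)/109⌉ = ⌈1363/109⌉ − ⌈1316/109⌉ = 13 − 13 = 0
n=29: ⌈(30·47)/109⌉ − ⌈(29·47)/109⌉ = ⌈1410/109⌉ − ⌈1363/109⌉ = 13 − 13 = 0
n=30: ⌈(31·47)/109⌉ − ⌈(30·47)/109⌉ = ⌈1457/109⌉ − ⌈1410/109⌉ = 14 − 13 = 1
n=31: ⌈(32·47)/109⌉ − ⌈(31·47)/109⌉ = ⌈1504/109⌉ − ⌈1457/109⌉ = 14 − 14 = 0
n=32: ⌈(33·47)/109⌉ − ⌈(32·47)/109⌉ = ⌈1551/109⌉ − ⌈1504/109⌉ = 15 − 14 = 1
n=33: ⌈(34·47)/109⌉ − ⌈(33·47)/109⌉ = ⌈1598/109⌉ − ⌈1551/109⌉ = 15 − 15 = 0
n=34: ⌈(35·47)/109⌉ − ⌈(34·47)/109⌉ = ⌈1645/109⌉ − ⌈1598/109⌉ = 16 − 15 = 1
n=35: ⌈(36·47)/109⌉ − ⌈(35·47)/109⌉ = ⌈1692/109⌉ − ⌈1645/109⌉ = 16 − 16 = 0
n=36: ⌈(37·47)/109⌉ − ⌈(36·47)/109⌉ = ⌈1739/109⌉ − ⌈1692/109⌉ = 16 − 16 = 0
n=37: ⌈(38·47)/109⌉ − ⌈(37·47)/109⌉ = ⌈1786/109⌉ − ⌈1739/109⌉ = 17 − 16 = 1
n=38: ⌈(39·47)/109⌉ − ⌈(38·47)/109⌉ = ⌈1833/109⌉ − ⌈1786/109⌉ = 17 − 17 = 0


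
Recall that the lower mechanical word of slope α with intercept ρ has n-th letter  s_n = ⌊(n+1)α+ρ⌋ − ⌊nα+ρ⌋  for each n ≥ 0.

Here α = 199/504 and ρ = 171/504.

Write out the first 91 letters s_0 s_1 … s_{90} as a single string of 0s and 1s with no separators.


0100101001010010100101001010010010100101001010010100101001010010100100101001010010100101001

n=0: ⌊(1·199+171)/504⌋ − ⌊(0·199+171)/504⌋ = ⌊370/504⌋ − ⌊171/504⌋ = 0 − 0 = 0
n=1: ⌊(2·199+171)/504⌋ − ⌊(1·199+171)/504⌋ = ⌊569/504⌋ − ⌊370/504⌋ = 1 − 0 = 1
n=2: ⌊(3·199+171)/504⌋ − ⌊(2·199+171)/504⌋ = ⌊768/504⌋ − ⌊569/504⌋ = 1 − 1 = 0
n=3: ⌊(4·199+171)/504⌋ − ⌊(3·199+171)/504⌋ = ⌊967/504⌋ − ⌊768/504⌋ = 1 − 1 = 0
n=4: ⌊(5·199+171)/504⌋ − ⌊(4·199+171)/504⌋ = ⌊1166/504⌋ − ⌊967/504⌋ = 2 − 1 = 1
n=5: ⌊(6·199+171)/504⌋ − ⌊(5·199+171)/504⌋ = ⌊1365/504⌋ − ⌊1166/504⌋ = 2 − 2 = 0
n=6: ⌊(7·199+171)/504⌋ − ⌊(6·199+171)/504⌋ = ⌊1564/504⌋ − ⌊1365/504⌋ = 3 − 2 = 1
n=7: ⌊(8·199+171)/504⌋ − ⌊(7·199+171)/504⌋ = ⌊1763/504⌋ − ⌊1564/504⌋ = 3 − 3 = 0
n=8: ⌊(9·199+171)/504⌋ − ⌊(8·199+171)/504⌋ = ⌊1962/504⌋ − ⌊1763/504⌋ = 3 − 3 = 0
n=9: ⌊(10·199+171)/504⌋ − ⌊(9·199+171)/504⌋ = ⌊2161/504⌋ − ⌊1962/504⌋ = 4 − 3 = 1
n=10: ⌊(11·199+171)/504⌋ − ⌊(10·199+171)/504⌋ = ⌊2360/504⌋ − ⌊2161/504⌋ = 4 − 4 = 0
n=11: ⌊(12·199+171)/504⌋ − ⌊(11·199+171)/504⌋ = ⌊2559/504⌋ − ⌊2360/504⌋ = 5 − 4 = 1
n=12: ⌊(13·199+171)/504⌋ − ⌊(12·199+171)/504⌋ = ⌊2758/504⌋ − ⌊2559/504⌋ = 5 − 5 = 0
n=13: ⌊(14·199+171)/504⌋ − ⌊(13·199+171)/504⌋ = ⌊2957/504⌋ − ⌊2758/504⌋ = 5 − 5 = 0
n=14: ⌊(15·199+171)/504⌋ − ⌊(14·199+171)/504⌋ = ⌊3156/504⌋ − ⌊2957/504⌋ = 6 − 5 = 1
n=15: ⌊(16·199+171)/504⌋ − ⌊(15·199+171)/504⌋ = ⌊3355/504⌋ − ⌊3156/504⌋ = 6 − 6 = 0
n=16: ⌊(17·199+171)/504⌋ − ⌊(16·199+171)/504⌋ = ⌊3554/504⌋ − ⌊3355/504⌋ = 7 − 6 = 1
n=17: ⌊(18·199+171)/504⌋ − ⌊(17·199+171)/504⌋ = ⌊3753/504⌋ − ⌊3554/504⌋ = 7 − 7 = 0
n=18: ⌊(19·199+171)/504⌋ − ⌊(18·199+171)/504⌋ = ⌊3952/504⌋ − ⌊3753/504⌋ = 7 − 7 = 0
n=19: ⌊(20·199+171)/504⌋ − ⌊(19·199+171)/504⌋ = ⌊4151/504⌋ − ⌊3952/504⌋ = 8 − 7 = 1
n=20: ⌊(21·199+171)/504⌋ − ⌊(20·199+171)/504⌋ = ⌊4350/504⌋ − ⌊4151/504⌋ = 8 − 8 = 0
n=21: ⌊(22·199+171)/504⌋ − ⌊(21·199+171)/504⌋ = ⌊4549/504⌋ − ⌊4350/504⌋ = 9 − 8 = 1
n=22: ⌊(23·199+171)/504⌋ − ⌊(22·199+171)/504⌋ = ⌊4748/504⌋ − ⌊4549/504⌋ = 9 − 9 = 0
n=23: ⌊(24·199+171)/504⌋ − ⌊(23·199+171)/504⌋ = ⌊4947/504⌋ − ⌊4748/504⌋ = 9 − 9 = 0
n=24: ⌊(25·199+171)/504⌋ − ⌊(24·199+171)/504⌋ = ⌊5146/504⌋ − ⌊4947/504⌋ = 10 − 9 = 1
n=25: ⌊(26·199+171)/504⌋ − ⌊(25·199+171)/504⌋ = ⌊5345/504⌋ − ⌊5146/504⌋ = 10 − 10 = 0
n=26: ⌊(27·199+171)/504⌋ − ⌊(26·199+171)/504⌋ = ⌊5544/504⌋ − ⌊5345/504⌋ = 11 − 10 = 1
n=27: ⌊(28·199+171)/504⌋ − ⌊(27·199+171)/504⌋ = ⌊5743/504⌋ − ⌊5544/504⌋ = 11 − 11 = 0
n=28: ⌊(29·199+171)/504⌋ − ⌊(28·199+171)/504⌋ = ⌊5942/504⌋ − ⌊5743/504⌋ = 11 − 11 = 0
n=29: ⌊(30·199+171)/504⌋ − ⌊(29·199+171)/504⌋ = ⌊6141/504⌋ − ⌊5942/504⌋ = 12 − 11 = 1
n=30: ⌊(31·199+171)/504⌋ − ⌊(30·199+171)/504⌋ = ⌊6340/504⌋ − ⌊6141/504⌋ = 12 − 12 = 0
n=31: ⌊(32·199+171)/504⌋ − ⌊(31·199+171)/504⌋ = ⌊6539/504⌋ − ⌊6340/504⌋ = 12 − 12 = 0
n=32: ⌊(33·199+171)/504⌋ − ⌊(32·199+171)/504⌋ = ⌊6738/504⌋ − ⌊6539/504⌋ = 13 − 12 = 1
n=33: ⌊(34·199+171)/504⌋ − ⌊(33·199+171)/504⌋ = ⌊6937/504⌋ − ⌊6738/504⌋ = 13 − 13 = 0
n=34: ⌊(35·199+171)/504⌋ − ⌊(34·199+171)/504⌋ = ⌊7136/504⌋ − ⌊6937/504⌋ = 14 − 13 = 1
n=35: ⌊(36·199+171)/504⌋ − ⌊(35·199+171)/504⌋ = ⌊7335/504⌋ − ⌊7136/504⌋ = 14 − 14 = 0
n=36: ⌊(37·199+171)/504⌋ − ⌊(36·199+171)/504⌋ = ⌊7534/504⌋ − ⌊7335/504⌋ = 14 − 14 = 0
n=37: ⌊(38·199+171)/504⌋ − ⌊(37·199+171)/504⌋ = ⌊7733/504⌋ − ⌊7534/504⌋ = 15 − 14 = 1
n=38: ⌊(39·199+171)/504⌋ − ⌊(38·199+171)/504⌋ = ⌊7932/504⌋ − ⌊7733/504⌋ = 15 − 15 = 0
n=39: ⌊(40·199+171)/504⌋ − ⌊(39·199+171)/504⌋ = ⌊8131/504⌋ − ⌊7932/504⌋ = 16 − 15 = 1
n=40: ⌊(41·199+171)/504⌋ − ⌊(40·199+171)/504⌋ = ⌊8330/504⌋ − ⌊8131/504⌋ = 16 − 16 = 0
n=41: ⌊(42·199+171)/504⌋ − ⌊(41·199+171)/504⌋ = ⌊8529/504⌋ − ⌊8330/504⌋ = 16 − 16 = 0
n=42: ⌊(43·199+171)/504⌋ − ⌊(42·199+171)/504⌋ = ⌊8728/504⌋ − ⌊8529/504⌋ = 17 − 16 = 1
n=43: ⌊(44·199+171)/504⌋ − ⌊(43·199+171)/504⌋ = ⌊8927/504⌋ − ⌊8728/504⌋ = 17 − 17 = 0
n=44: ⌊(45·199+171)/504⌋ − ⌊(44·199+171)/504⌋ = ⌊9126/504⌋ − ⌊8927/504⌋ = 18 − 17 = 1
n=45: ⌊(46·199+171)/504⌋ − ⌊(45·199+171)/504⌋ = ⌊9325/504⌋ − ⌊9126/504⌋ = 18 − 18 = 0
n=46: ⌊(47·199+171)/504⌋ − ⌊(46·199+171)/504⌋ = ⌊9524/504⌋ − ⌊9325/504⌋ = 18 − 18 = 0
n=47: ⌊(48·199+171)/504⌋ − ⌊(47·199+171)/504⌋ = ⌊9723/504⌋ − ⌊9524/504⌋ = 19 − 18 = 1
n=48: ⌊(49·199+171)/504⌋ − ⌊(48·199+171)/504⌋ = ⌊9922/504⌋ − ⌊9723/504⌋ = 19 − 19 = 0
n=49: ⌊(50·199+171)/504⌋ − ⌊(49·199+171)/504⌋ = ⌊10121/504⌋ − ⌊9922/504⌋ = 20 − 19 = 1
n=50: ⌊(51·199+171)/504⌋ − ⌊(50·199+171)/504⌋ = ⌊10320/504⌋ − ⌊10121/504⌋ = 20 − 20 = 0
n=51: ⌊(52·199+171)/504⌋ − ⌊(51·199+171)/504⌋ = ⌊10519/504⌋ − ⌊10320/504⌋ = 20 − 20 = 0
n=52: ⌊(53·199+171)/504⌋ − ⌊(52·199+171)/504⌋ = ⌊10718/504⌋ − ⌊10519/504⌋ = 21 − 20 = 1
n=53: ⌊(54·199+171)/504⌋ − ⌊(53·199+171)/504⌋ = ⌊10917/504⌋ − ⌊10718/504⌋ = 21 − 21 = 0
n=54: ⌊(55·199+171)/504⌋ − ⌊(54·199+171)/504⌋ = ⌊11116/504⌋ − ⌊10917/504⌋ = 22 − 21 = 1
n=55: ⌊(56·199+171)/504⌋ − ⌊(55·199+171)/504⌋ = ⌊11315/504⌋ − ⌊11116/504⌋ = 22 − 22 = 0
n=56: ⌊(57·199+171)/504⌋ − ⌊(56·199+171)/504⌋ = ⌊11514/504⌋ − ⌊11315/504⌋ = 22 − 22 = 0
n=57: ⌊(58·199+171)/504⌋ − ⌊(57·199+171)/504⌋ = ⌊11713/504⌋ − ⌊11514/504⌋ = 23 − 22 = 1
n=58: ⌊(59·199+171)/504⌋ − ⌊(58·199+171)/504⌋ = ⌊11912/504⌋ − ⌊11713/504⌋ = 23 − 23 = 0
n=59: ⌊(60·199+171)/504⌋ − ⌊(59·199+171)/504⌋ = ⌊12111/504⌋ − ⌊11912/504⌋ = 24 − 23 = 1
n=60: ⌊(61·199+171)/504⌋ − ⌊(60·199+171)/504⌋ = ⌊12310/504⌋ − ⌊12111/504⌋ = 24 − 24 = 0
n=61: ⌊(62·199+171)/504⌋ − ⌊(61·199+171)/504⌋ = ⌊12509/504⌋ − ⌊12310/504⌋ = 24 − 24 = 0
n=62: ⌊(63·199+171)/504⌋ − ⌊(62·199+171)/504⌋ = ⌊12708/504⌋ − ⌊12509/504⌋ = 25 − 24 = 1
n=63: ⌊(64·199+171)/504⌋ − ⌊(63·199+171)/504⌋ = ⌊12907/504⌋ − ⌊12708/504⌋ = 25 − 25 = 0
n=64: ⌊(65·199+171)/504⌋ − ⌊(64·199+171)/504⌋ = ⌊13106/504⌋ − ⌊12907/504⌋ = 26 − 25 = 1
n=65: ⌊(66·199+171)/504⌋ − ⌊(65·199+171)/504⌋ = ⌊13305/504⌋ − ⌊13106/504⌋ = 26 − 26 = 0
n=66: ⌊(67·199+171)/504⌋ − ⌊(66·199+171)/504⌋ = ⌊13504/504⌋ − ⌊13305/504⌋ = 26 − 26 = 0
n=67: ⌊(68·199+171)/504⌋ − ⌊(67·199+171)/504⌋ = ⌊13703/504⌋ − ⌊13504/504⌋ = 27 − 26 = 1
n=68: ⌊(69·199+171)/504⌋ − ⌊(68·199+171)/504⌋ = ⌊13902/504⌋ − ⌊13703/504⌋ = 27 − 27 = 0
n=69: ⌊(70·199+171)/504⌋ − ⌊(69·199+171)/504⌋ = ⌊14101/504⌋ − ⌊13902/504⌋ = 27 − 27 = 0
n=70: ⌊(71·199+171)/504⌋ − ⌊(70·199+171)/504⌋ = ⌊14300/504⌋ − ⌊14101/504⌋ = 28 − 27 = 1
n=71: ⌊(72·199+171)/504⌋ − ⌊(71·199+171)/504⌋ = ⌊14499/504⌋ − ⌊14300/504⌋ = 28 − 28 = 0
n=72: ⌊(73·199+171)/504⌋ − ⌊(72·199+171)/504⌋ = ⌊14698/504⌋ − ⌊14499/504⌋ = 29 − 28 = 1
n=73: ⌊(74·199+171)/504⌋ − ⌊(73·199+171)/504⌋ = ⌊14897/504⌋ − ⌊14698/504⌋ = 29 − 29 = 0
n=74: ⌊(75·199+171)/504⌋ − ⌊(74·199+171)/504⌋ = ⌊15096/504⌋ − ⌊14897/504⌋ = 29 − 29 = 0
n=75: ⌊(76·199+171)/504⌋ − ⌊(75·199+171)/504⌋ = ⌊15295/504⌋ − ⌊15096/504⌋ = 30 − 29 = 1
n=76: ⌊(77·199+171)/504⌋ − ⌊(76·199+171)/504⌋ = ⌊15494/504⌋ − ⌊15295/504⌋ = 30 − 30 = 0
n=77: ⌊(78·199+171)/504⌋ − ⌊(77·199+171)/504⌋ = ⌊15693/504⌋ − ⌊15494/504⌋ = 31 − 30 = 1
n=78: ⌊(79·199+171)/504⌋ − ⌊(78·199+171)/504⌋ = ⌊15892/504⌋ − ⌊15693/504⌋ = 31 − 31 = 0
n=79: ⌊(80·199+171)/504⌋ − ⌊(79·199+171)/504⌋ = ⌊16091/504⌋ − ⌊15892/504⌋ = 31 − 31 = 0
n=80: ⌊(81·199+171)/504⌋ − ⌊(80·199+171)/504⌋ = ⌊16290/504⌋ − ⌊16091/504⌋ = 32 − 31 = 1
n=81: ⌊(82·199+171)/504⌋ − ⌊(81·199+171)/504⌋ = ⌊16489/504⌋ − ⌊16290/504⌋ = 32 − 32 = 0
n=82: ⌊(83·199+171)/504⌋ − ⌊(82·199+171)/504⌋ = ⌊16688/504⌋ − ⌊16489/504⌋ = 33 − 32 = 1
n=83: ⌊(84·199+171)/504⌋ − ⌊(83·199+171)/504⌋ = ⌊16887/504⌋ − ⌊16688/504⌋ = 33 − 33 = 0
n=84: ⌊(85·199+171)/504⌋ − ⌊(84·199+171)/504⌋ = ⌊17086/504⌋ − ⌊16887/504⌋ = 33 − 33 = 0
n=85: ⌊(86·199+171)/504⌋ − ⌊(85·199+171)/504⌋ = ⌊17285/504⌋ − ⌊17086/504⌋ = 34 − 33 = 1
n=86: ⌊(87·199+171)/504⌋ − ⌊(86·199+171)/504⌋ = ⌊17484/504⌋ − ⌊17285/504⌋ = 34 − 34 = 0
n=87: ⌊(88·199+171)/504⌋ − ⌊(87·199+171)/504⌋ = ⌊17683/504⌋ − ⌊17484/504⌋ = 35 − 34 = 1
n=88: ⌊(89·199+171)/504⌋ − ⌊(88·199+171)/504⌋ = ⌊17882/504⌋ − ⌊17683/504⌋ = 35 − 35 = 0
n=89: ⌊(90·199+171)/504⌋ − ⌊(89·199+171)/504⌋ = ⌊18081/504⌋ − ⌊17882/504⌋ = 35 − 35 = 0
n=90: ⌊(91·199+171)/504⌋ − ⌊(90·199+171)/504⌋ = ⌊18280/504⌋ − ⌊18081/504⌋ = 36 − 35 = 1


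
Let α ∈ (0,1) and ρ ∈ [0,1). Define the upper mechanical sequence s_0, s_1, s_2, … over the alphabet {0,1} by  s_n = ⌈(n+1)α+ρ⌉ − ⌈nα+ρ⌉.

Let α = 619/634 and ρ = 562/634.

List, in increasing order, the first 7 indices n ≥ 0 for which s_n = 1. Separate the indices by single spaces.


n=0: ⌈1181/634⌉−⌈562/634⌉ = 2−1 = 1  ← one
n=1: ⌈1800/634⌉−⌈1181/634⌉ = 3−2 = 1  ← one
n=2: ⌈2419/634⌉−⌈1800/634⌉ = 4−3 = 1  ← one
n=3: ⌈3038/634⌉−⌈2419/634⌉ = 5−4 = 1  ← one
n=4: ⌈3657/634⌉−⌈3038/634⌉ = 6−5 = 1  ← one
n=5: ⌈4276/634⌉−⌈3657/634⌉ = 7−6 = 1  ← one
n=6: ⌈4895/634⌉−⌈4276/634⌉ = 8−7 = 1  ← one
positions of the first 7 ones: 0 1 2 3 4 5 6

0 1 2 3 4 5 6


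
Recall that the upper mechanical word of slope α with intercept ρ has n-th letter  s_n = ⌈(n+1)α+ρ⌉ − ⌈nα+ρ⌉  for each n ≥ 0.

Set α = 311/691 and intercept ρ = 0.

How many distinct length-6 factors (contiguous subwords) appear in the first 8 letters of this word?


2

t_n = ⌈(n·311)/691⌉ for n = 0 … 8:
  n=0…8: ⌈0/691⌉=0 ⌈311/691⌉=1 ⌈622/691⌉=1 ⌈933/691⌉=2 ⌈1244/691⌉=2 ⌈1555/691⌉=3 ⌈1866/691⌉=3 ⌈2177/691⌉=4 ⌈2488/691⌉=4
s_n = t_(n+1) − t_n for n = 0 … 7 gives
prefix = 10101010
slide a length-6 window over [0..5] … [2..7] (3 windows); first occurrence of each distinct factor:
  [  0..  5] 101010
  [  1..  6] 010101
  (the other 1 window repeats one of these)
distinct factors: {010101, 101010}
count = 2  (Sturmian bound for length 6 is 7)
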